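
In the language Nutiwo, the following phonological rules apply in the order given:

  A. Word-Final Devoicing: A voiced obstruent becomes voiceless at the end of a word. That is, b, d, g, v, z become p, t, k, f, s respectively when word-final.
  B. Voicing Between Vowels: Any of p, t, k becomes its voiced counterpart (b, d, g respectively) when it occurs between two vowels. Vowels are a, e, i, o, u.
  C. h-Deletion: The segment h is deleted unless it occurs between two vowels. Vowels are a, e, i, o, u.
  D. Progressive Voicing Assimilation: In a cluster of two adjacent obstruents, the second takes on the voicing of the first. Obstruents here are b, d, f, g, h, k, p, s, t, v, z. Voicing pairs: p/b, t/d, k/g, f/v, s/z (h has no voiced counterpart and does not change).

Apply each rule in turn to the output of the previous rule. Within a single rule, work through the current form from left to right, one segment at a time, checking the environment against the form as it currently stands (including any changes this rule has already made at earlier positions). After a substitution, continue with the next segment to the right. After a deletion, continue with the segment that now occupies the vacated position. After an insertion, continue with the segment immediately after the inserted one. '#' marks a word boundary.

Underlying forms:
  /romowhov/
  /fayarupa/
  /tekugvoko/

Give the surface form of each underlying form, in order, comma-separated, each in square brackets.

/romowhov/:
  A Word-Final Devoicing: [romowhov] → [romowhof]
  B Voicing Between Vowels: no change — [romowhof]
  C h-Deletion: [romowhof] → [romowof]
  D Progressive Voicing Assimilation: no change — [romowof]
/fayarupa/:
  A Word-Final Devoicing: no change — [fayarupa]
  B Voicing Between Vowels: [fayarupa] → [fayaruba]
  C h-Deletion: no change — [fayaruba]
  D Progressive Voicing Assimilation: no change — [fayaruba]
/tekugvoko/:
  A Word-Final Devoicing: no change — [tekugvoko]
  B Voicing Between Vowels: [tekugvoko] → [tegugvogo]
  C h-Deletion: no change — [tegugvogo]
  D Progressive Voicing Assimilation: no change — [tegugvogo]

[romowof], [fayaruba], [tegugvogo]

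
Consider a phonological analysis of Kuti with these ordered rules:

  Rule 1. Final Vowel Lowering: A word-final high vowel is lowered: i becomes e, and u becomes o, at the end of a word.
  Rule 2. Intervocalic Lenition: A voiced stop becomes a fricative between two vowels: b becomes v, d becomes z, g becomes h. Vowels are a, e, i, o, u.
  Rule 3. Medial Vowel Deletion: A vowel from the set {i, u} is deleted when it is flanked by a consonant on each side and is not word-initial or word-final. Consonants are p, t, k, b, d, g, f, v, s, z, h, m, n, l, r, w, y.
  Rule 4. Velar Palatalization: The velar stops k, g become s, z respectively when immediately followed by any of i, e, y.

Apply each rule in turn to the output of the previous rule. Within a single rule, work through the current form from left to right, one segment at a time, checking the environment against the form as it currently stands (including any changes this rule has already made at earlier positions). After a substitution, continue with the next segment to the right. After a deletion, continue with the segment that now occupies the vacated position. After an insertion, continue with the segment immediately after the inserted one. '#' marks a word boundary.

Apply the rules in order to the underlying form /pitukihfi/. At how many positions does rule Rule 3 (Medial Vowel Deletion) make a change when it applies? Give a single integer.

3

Rule 1 Final Vowel Lowering: [pitukihfi] → [pitukihfe]
Rule 2 Intervocalic Lenition: no change — [pitukihfe]
Rule 3 Medial Vowel Deletion: [pitukihfe] → [ptkhfe]
Rule 4 Velar Palatalization: no change — [ptkhfe]
Rule Rule 3 changed 3 position(s).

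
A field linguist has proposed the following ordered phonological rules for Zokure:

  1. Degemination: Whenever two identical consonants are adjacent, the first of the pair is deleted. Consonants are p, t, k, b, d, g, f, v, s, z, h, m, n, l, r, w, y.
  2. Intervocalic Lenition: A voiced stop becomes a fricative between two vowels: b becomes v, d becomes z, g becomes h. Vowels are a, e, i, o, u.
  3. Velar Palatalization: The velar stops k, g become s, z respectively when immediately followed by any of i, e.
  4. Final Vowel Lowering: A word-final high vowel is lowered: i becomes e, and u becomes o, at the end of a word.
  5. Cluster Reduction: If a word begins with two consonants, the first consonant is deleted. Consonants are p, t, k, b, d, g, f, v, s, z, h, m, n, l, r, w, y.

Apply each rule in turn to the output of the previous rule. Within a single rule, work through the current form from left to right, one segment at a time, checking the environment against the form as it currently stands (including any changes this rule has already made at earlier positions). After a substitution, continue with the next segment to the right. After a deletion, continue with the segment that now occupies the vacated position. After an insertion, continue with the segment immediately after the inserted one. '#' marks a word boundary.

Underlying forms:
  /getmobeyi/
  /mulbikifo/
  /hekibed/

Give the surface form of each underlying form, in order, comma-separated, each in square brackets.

[zetmoveye], [mulbisifo], [hesived]

/getmobeyi/:
  1 Degemination: no change — [getmobeyi]
  2 Intervocalic Lenition: [getmobeyi] → [getmoveyi]
  3 Velar Palatalization: [getmoveyi] → [zetmoveyi]
  4 Final Vowel Lowering: [zetmoveyi] → [zetmoveye]
  5 Cluster Reduction: no change — [zetmoveye]
/mulbikifo/:
  1 Degemination: no change — [mulbikifo]
  2 Intervocalic Lenition: no change — [mulbikifo]
  3 Velar Palatalization: [mulbikifo] → [mulbisifo]
  4 Final Vowel Lowering: no change — [mulbisifo]
  5 Cluster Reduction: no change — [mulbisifo]
/hekibed/:
  1 Degemination: no change — [hekibed]
  2 Intervocalic Lenition: [hekibed] → [hekived]
  3 Velar Palatalization: [hekived] → [hesived]
  4 Final Vowel Lowering: no change — [hesived]
  5 Cluster Reduction: no change — [hesived]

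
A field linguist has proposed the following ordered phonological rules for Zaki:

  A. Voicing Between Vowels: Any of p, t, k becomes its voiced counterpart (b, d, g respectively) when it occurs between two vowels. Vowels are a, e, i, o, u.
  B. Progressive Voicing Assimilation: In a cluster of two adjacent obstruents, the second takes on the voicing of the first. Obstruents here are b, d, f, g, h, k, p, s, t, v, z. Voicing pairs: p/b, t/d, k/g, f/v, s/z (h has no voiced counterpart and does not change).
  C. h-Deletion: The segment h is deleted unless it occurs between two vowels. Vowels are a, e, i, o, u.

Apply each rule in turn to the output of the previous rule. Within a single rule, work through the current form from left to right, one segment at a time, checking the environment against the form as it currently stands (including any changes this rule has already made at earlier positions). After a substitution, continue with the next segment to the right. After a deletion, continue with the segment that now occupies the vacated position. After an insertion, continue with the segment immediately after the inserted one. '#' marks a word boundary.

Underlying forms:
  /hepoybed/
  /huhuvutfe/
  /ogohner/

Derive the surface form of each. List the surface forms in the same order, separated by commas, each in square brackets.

/hepoybed/:
  A Voicing Between Vowels: [hepoybed] → [heboybed]
  B Progressive Voicing Assimilation: no change — [heboybed]
  C h-Deletion: [heboybed] → [eboybed]
/huhuvutfe/:
  A Voicing Between Vowels: no change — [huhuvutfe]
  B Progressive Voicing Assimilation: no change — [huhuvutfe]
  C h-Deletion: [huhuvutfe] → [uhuvutfe]
/ogohner/:
  A Voicing Between Vowels: no change — [ogohner]
  B Progressive Voicing Assimilation: no change — [ogohner]
  C h-Deletion: [ogohner] → [ogoner]

[eboybed], [uhuvutfe], [ogoner]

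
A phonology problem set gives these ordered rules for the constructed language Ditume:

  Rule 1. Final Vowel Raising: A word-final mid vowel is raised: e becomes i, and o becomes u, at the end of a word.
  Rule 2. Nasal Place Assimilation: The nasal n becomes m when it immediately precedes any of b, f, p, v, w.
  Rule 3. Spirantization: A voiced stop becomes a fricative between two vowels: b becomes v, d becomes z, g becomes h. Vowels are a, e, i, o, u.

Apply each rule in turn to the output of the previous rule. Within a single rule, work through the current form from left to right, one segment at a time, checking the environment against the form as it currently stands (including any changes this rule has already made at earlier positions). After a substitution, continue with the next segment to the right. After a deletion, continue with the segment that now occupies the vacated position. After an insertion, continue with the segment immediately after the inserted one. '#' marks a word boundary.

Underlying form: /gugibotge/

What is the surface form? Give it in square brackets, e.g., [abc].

[guhivotgi]

Rule 1 Final Vowel Raising: [gugibotge] → [gugibotgi]
Rule 2 Nasal Place Assimilation: no change — [gugibotgi]
Rule 3 Spirantization: [gugibotgi] → [guhivotgi]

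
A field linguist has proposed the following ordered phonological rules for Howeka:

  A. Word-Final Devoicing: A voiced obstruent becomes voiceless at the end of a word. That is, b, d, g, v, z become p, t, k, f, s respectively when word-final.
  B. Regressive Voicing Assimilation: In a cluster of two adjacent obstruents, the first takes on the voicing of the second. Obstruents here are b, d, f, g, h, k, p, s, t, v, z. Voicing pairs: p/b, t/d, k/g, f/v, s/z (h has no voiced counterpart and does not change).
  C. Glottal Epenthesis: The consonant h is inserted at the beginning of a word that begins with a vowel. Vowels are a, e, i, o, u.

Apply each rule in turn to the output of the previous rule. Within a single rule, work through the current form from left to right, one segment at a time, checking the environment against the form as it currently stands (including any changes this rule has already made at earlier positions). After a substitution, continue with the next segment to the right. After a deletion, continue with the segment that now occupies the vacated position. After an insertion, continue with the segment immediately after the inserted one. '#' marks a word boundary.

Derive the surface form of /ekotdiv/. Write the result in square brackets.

[hekoddif]

A Word-Final Devoicing: [ekotdiv] → [ekotdif]
B Regressive Voicing Assimilation: [ekotdif] → [ekoddif]
C Glottal Epenthesis: [ekoddif] → [hekoddif]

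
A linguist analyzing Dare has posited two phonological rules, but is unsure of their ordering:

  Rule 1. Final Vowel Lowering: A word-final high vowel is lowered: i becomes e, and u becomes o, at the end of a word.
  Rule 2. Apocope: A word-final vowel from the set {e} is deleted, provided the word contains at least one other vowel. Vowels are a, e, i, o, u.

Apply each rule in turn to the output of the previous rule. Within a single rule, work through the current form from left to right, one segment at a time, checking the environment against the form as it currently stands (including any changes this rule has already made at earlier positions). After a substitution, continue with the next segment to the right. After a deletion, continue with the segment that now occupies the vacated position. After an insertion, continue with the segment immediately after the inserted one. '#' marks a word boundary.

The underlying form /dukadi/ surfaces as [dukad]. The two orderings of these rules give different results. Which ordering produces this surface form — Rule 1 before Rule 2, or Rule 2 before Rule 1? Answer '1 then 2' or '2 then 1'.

Order 1 then 2:
  1 Final Vowel Lowering: [dukadi] → [dukade]
  2 Apocope: [dukade] → [dukad]
  result: [dukad]
Order 2 then 1:
  2 Apocope: no change — [dukadi]
  1 Final Vowel Lowering: [dukadi] → [dukade]
  result: [dukade]

1 then 2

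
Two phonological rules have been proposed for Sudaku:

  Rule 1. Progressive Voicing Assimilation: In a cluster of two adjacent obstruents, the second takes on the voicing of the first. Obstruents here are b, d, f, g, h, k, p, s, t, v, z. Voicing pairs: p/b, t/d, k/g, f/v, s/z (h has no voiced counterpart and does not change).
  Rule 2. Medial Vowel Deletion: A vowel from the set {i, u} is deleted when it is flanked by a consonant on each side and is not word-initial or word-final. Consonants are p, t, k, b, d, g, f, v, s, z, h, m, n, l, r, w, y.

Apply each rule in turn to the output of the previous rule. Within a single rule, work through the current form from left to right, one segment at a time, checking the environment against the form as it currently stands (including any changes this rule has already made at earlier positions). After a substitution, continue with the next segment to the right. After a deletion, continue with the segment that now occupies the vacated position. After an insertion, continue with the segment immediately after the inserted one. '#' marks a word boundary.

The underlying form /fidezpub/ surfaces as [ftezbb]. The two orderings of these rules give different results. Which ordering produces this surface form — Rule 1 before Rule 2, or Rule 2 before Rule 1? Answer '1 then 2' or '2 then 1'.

Order 1 then 2:
  1 Progressive Voicing Assimilation: [fidezpub] → [fidezbub]
  2 Medial Vowel Deletion: [fidezbub] → [fdezbb]
  result: [fdezbb]
Order 2 then 1:
  2 Medial Vowel Deletion: [fidezpub] → [fdezpb]
  1 Progressive Voicing Assimilation: [fdezpb] → [ftezbb]
  result: [ftezbb]

2 then 1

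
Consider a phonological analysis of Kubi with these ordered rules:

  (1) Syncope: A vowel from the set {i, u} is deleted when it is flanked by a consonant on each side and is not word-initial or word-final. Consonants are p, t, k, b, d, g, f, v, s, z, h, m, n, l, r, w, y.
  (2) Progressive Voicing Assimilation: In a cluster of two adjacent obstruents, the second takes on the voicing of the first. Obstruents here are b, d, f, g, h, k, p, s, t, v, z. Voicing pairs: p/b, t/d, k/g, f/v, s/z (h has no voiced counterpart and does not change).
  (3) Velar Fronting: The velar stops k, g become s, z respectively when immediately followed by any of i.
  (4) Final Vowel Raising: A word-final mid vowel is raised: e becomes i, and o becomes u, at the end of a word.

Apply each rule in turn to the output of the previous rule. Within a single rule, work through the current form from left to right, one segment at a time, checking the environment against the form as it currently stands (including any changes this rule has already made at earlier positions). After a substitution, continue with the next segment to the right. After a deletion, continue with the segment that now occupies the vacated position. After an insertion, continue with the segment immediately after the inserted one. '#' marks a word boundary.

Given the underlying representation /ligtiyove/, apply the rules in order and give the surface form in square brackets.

[lgdyovi]

(1) Syncope: [ligtiyove] → [lgtyove]
(2) Progressive Voicing Assimilation: [lgtyove] → [lgdyove]
(3) Velar Fronting: no change — [lgdyove]
(4) Final Vowel Raising: [lgdyove] → [lgdyovi]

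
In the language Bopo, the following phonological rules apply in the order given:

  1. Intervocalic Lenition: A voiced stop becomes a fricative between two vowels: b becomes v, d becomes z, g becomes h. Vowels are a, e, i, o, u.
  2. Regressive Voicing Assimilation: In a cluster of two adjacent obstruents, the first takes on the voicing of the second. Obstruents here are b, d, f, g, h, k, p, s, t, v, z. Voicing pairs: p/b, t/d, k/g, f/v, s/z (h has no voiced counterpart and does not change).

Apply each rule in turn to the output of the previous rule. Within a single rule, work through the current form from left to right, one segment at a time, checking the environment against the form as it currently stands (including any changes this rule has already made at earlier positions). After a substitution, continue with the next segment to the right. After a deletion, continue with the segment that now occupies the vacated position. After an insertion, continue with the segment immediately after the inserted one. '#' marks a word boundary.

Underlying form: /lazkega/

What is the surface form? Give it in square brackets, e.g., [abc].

[laskeha]

1 Intervocalic Lenition: [lazkega] → [lazkeha]
2 Regressive Voicing Assimilation: [lazkeha] → [laskeha]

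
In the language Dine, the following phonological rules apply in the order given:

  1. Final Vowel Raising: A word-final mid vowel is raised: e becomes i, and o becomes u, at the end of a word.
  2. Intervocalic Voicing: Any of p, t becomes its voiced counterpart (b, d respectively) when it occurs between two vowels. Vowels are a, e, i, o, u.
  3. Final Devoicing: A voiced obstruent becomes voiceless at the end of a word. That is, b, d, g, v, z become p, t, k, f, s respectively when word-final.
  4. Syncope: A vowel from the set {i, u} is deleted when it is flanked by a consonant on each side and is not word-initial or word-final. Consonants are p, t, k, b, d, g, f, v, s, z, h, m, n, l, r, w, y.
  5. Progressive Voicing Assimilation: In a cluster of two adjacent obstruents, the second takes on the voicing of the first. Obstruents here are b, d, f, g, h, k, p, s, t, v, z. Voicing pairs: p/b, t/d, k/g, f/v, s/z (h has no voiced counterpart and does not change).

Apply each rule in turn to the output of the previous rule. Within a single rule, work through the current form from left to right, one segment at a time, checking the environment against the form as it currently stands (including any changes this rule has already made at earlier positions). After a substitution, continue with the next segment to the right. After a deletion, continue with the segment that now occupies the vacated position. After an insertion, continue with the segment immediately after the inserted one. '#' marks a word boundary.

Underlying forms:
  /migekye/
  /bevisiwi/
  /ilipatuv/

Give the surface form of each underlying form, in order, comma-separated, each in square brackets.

[mgekyi], [bevzwi], [ilbadv]

/migekye/:
  1 Final Vowel Raising: [migekye] → [migekyi]
  2 Intervocalic Voicing: no change — [migekyi]
  3 Final Devoicing: no change — [migekyi]
  4 Syncope: [migekyi] → [mgekyi]
  5 Progressive Voicing Assimilation: no change — [mgekyi]
/bevisiwi/:
  1 Final Vowel Raising: no change — [bevisiwi]
  2 Intervocalic Voicing: no change — [bevisiwi]
  3 Final Devoicing: no change — [bevisiwi]
  4 Syncope: [bevisiwi] → [bevswi]
  5 Progressive Voicing Assimilation: [bevswi] → [bevzwi]
/ilipatuv/:
  1 Final Vowel Raising: no change — [ilipatuv]
  2 Intervocalic Voicing: [ilipatuv] → [ilibaduv]
  3 Final Devoicing: [ilibaduv] → [ilibaduf]
  4 Syncope: [ilibaduf] → [ilbadf]
  5 Progressive Voicing Assimilation: [ilbadf] → [ilbadv]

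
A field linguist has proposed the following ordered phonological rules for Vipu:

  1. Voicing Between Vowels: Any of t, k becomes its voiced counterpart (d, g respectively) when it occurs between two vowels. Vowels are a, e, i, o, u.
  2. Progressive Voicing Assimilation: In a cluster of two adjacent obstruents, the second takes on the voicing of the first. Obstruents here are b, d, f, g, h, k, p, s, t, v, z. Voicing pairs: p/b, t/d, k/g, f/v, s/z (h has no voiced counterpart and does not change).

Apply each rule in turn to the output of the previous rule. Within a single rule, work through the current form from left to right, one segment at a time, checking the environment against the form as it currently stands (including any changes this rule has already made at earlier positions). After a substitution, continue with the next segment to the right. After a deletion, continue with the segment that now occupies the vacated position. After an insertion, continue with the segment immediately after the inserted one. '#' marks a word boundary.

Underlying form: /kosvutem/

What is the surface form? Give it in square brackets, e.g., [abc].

1 Voicing Between Vowels: [kosvutem] → [kosvudem]
2 Progressive Voicing Assimilation: [kosvudem] → [kosfudem]

[kosfudem]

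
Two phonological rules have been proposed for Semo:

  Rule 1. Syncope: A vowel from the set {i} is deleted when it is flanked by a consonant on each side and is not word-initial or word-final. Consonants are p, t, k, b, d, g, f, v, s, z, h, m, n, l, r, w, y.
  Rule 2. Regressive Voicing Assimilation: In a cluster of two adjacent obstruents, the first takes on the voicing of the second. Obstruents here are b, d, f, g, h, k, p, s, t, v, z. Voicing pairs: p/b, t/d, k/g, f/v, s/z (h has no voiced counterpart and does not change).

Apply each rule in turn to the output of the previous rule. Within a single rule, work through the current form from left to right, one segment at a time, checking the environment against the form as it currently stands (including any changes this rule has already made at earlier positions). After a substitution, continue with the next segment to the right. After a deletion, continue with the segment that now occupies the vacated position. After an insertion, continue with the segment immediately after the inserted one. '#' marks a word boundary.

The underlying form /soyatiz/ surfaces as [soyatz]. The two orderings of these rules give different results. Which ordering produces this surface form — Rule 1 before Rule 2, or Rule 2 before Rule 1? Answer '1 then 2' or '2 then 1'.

Order 1 then 2:
  1 Syncope: [soyatiz] → [soyatz]
  2 Regressive Voicing Assimilation: [soyatz] → [soyadz]
  result: [soyadz]
Order 2 then 1:
  2 Regressive Voicing Assimilation: no change — [soyatiz]
  1 Syncope: [soyatiz] → [soyatz]
  result: [soyatz]

2 then 1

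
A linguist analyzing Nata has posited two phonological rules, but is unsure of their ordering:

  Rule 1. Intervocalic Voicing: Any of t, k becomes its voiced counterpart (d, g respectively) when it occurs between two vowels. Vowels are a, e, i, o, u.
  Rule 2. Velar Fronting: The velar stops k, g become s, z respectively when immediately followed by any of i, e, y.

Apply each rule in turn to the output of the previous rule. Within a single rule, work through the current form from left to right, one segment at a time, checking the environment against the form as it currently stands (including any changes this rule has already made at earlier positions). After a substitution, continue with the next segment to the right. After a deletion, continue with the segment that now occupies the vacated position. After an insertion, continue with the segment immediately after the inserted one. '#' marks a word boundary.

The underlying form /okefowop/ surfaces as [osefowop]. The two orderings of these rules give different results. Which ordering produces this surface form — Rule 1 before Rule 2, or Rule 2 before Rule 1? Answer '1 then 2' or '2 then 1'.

2 then 1

Order 1 then 2:
  1 Intervocalic Voicing: [okefowop] → [ogefowop]
  2 Velar Fronting: [ogefowop] → [ozefowop]
  result: [ozefowop]
Order 2 then 1:
  2 Velar Fronting: [okefowop] → [osefowop]
  1 Intervocalic Voicing: no change — [osefowop]
  result: [osefowop]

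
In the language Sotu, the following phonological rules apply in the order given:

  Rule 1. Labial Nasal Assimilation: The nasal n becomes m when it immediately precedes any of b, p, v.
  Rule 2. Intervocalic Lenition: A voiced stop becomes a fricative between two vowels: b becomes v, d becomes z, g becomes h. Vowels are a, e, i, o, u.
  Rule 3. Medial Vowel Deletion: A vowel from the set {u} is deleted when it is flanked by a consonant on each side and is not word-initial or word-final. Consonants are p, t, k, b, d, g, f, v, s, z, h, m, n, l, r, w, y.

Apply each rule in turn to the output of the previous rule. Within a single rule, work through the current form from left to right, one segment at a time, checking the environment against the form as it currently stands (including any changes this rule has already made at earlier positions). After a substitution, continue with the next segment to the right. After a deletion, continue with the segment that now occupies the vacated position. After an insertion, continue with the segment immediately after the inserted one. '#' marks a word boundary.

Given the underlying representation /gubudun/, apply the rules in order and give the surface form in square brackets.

[gvzn]

Rule 1 Labial Nasal Assimilation: no change — [gubudun]
Rule 2 Intervocalic Lenition: [gubudun] → [guvuzun]
Rule 3 Medial Vowel Deletion: [guvuzun] → [gvzn]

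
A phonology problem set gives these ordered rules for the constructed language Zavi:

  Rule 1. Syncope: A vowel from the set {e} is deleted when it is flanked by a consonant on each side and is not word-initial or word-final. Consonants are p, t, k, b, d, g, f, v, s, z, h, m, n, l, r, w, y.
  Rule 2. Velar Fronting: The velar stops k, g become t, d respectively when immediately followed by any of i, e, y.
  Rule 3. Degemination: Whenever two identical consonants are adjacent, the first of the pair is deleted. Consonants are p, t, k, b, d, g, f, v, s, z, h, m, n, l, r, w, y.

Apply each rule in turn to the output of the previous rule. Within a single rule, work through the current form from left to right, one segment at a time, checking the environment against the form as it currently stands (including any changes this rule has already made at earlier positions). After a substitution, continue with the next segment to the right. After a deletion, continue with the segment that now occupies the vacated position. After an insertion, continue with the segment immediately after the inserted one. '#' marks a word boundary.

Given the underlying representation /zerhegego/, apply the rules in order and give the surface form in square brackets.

Rule 1 Syncope: [zerhegego] → [zrhggo]
Rule 2 Velar Fronting: no change — [zrhggo]
Rule 3 Degemination: [zrhggo] → [zrhgo]

[zrhgo]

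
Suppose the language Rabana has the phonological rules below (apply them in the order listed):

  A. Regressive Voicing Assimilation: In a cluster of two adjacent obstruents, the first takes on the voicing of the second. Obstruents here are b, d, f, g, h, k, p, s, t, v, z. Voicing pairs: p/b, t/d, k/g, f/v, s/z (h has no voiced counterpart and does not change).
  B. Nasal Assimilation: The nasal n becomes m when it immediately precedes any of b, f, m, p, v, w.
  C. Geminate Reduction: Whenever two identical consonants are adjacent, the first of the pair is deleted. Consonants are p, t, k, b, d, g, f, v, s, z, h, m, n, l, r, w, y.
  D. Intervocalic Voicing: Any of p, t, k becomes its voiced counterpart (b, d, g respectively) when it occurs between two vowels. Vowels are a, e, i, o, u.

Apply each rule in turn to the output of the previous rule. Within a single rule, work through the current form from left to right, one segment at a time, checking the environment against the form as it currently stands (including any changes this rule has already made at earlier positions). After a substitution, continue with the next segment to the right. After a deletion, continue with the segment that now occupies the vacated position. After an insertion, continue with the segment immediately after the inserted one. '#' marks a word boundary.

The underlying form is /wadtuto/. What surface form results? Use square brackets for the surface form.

A Regressive Voicing Assimilation: [wadtuto] → [wattuto]
B Nasal Assimilation: no change — [wattuto]
C Geminate Reduction: [wattuto] → [watuto]
D Intervocalic Voicing: [watuto] → [wadudo]

[wadudo]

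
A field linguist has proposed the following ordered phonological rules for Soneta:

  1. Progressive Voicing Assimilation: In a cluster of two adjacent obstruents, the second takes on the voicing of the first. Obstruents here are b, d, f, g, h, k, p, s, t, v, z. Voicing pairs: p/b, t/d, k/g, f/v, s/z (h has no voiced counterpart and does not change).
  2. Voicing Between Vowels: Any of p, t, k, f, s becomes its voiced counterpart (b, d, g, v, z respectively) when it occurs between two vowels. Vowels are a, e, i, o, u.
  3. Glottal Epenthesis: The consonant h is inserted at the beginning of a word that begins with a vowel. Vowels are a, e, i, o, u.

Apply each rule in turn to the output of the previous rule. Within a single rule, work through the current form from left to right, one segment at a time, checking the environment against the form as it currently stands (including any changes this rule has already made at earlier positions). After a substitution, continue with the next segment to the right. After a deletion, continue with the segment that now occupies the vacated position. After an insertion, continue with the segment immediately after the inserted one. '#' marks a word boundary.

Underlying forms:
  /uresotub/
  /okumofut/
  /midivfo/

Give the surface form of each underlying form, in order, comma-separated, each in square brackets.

[hurezodub], [hogumovut], [midivvo]

/uresotub/:
  1 Progressive Voicing Assimilation: no change — [uresotub]
  2 Voicing Between Vowels: [uresotub] → [urezodub]
  3 Glottal Epenthesis: [urezodub] → [hurezodub]
/okumofut/:
  1 Progressive Voicing Assimilation: no change — [okumofut]
  2 Voicing Between Vowels: [okumofut] → [ogumovut]
  3 Glottal Epenthesis: [ogumovut] → [hogumovut]
/midivfo/:
  1 Progressive Voicing Assimilation: [midivfo] → [midivvo]
  2 Voicing Between Vowels: no change — [midivvo]
  3 Glottal Epenthesis: no change — [midivvo]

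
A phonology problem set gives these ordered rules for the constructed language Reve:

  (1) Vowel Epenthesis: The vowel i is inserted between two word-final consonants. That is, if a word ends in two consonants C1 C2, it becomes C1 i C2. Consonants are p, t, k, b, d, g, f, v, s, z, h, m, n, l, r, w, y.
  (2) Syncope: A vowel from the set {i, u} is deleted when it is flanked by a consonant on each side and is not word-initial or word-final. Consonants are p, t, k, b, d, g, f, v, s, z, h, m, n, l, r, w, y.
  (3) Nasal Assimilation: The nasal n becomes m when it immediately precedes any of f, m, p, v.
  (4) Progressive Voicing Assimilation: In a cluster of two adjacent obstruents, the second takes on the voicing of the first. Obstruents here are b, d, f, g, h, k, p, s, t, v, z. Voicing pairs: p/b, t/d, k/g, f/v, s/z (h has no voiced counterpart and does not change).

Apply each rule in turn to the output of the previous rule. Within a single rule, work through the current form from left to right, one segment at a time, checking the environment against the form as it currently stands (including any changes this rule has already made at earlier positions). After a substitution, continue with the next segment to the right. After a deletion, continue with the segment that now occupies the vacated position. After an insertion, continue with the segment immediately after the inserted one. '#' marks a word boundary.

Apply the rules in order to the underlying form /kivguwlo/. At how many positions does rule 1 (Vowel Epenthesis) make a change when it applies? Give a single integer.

0

(1) Vowel Epenthesis: no change — [kivguwlo]
(2) Syncope: [kivguwlo] → [kvgwlo]
(3) Nasal Assimilation: no change — [kvgwlo]
(4) Progressive Voicing Assimilation: [kvgwlo] → [kfkwlo]
Rule 1 changed 0 position(s).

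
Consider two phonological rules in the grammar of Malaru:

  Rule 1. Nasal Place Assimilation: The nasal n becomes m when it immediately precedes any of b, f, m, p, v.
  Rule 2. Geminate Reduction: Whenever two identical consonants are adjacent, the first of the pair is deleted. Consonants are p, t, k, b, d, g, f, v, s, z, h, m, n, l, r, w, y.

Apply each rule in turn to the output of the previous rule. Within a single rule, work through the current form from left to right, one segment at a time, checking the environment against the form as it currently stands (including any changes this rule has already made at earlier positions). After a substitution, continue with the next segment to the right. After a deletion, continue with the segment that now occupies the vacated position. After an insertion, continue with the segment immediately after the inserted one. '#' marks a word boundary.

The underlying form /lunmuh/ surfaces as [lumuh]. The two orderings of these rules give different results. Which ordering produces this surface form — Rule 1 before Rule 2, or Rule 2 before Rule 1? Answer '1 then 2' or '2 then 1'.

1 then 2

Order 1 then 2:
  1 Nasal Place Assimilation: [lunmuh] → [lummuh]
  2 Geminate Reduction: [lummuh] → [lumuh]
  result: [lumuh]
Order 2 then 1:
  2 Geminate Reduction: no change — [lunmuh]
  1 Nasal Place Assimilation: [lunmuh] → [lummuh]
  result: [lummuh]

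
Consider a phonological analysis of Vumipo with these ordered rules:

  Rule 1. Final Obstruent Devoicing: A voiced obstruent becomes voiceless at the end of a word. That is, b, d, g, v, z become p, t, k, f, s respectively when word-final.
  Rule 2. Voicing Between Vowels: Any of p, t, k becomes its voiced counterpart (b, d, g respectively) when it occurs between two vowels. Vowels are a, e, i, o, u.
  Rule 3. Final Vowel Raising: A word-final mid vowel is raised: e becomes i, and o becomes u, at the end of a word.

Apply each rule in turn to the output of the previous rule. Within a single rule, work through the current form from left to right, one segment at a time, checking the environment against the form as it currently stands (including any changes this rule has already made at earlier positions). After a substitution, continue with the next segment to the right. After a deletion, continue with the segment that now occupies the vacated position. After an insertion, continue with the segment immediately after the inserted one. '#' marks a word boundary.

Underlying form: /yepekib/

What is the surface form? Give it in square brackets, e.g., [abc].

[yebegip]

Rule 1 Final Obstruent Devoicing: [yepekib] → [yepekip]
Rule 2 Voicing Between Vowels: [yepekip] → [yebegip]
Rule 3 Final Vowel Raising: no change — [yebegip]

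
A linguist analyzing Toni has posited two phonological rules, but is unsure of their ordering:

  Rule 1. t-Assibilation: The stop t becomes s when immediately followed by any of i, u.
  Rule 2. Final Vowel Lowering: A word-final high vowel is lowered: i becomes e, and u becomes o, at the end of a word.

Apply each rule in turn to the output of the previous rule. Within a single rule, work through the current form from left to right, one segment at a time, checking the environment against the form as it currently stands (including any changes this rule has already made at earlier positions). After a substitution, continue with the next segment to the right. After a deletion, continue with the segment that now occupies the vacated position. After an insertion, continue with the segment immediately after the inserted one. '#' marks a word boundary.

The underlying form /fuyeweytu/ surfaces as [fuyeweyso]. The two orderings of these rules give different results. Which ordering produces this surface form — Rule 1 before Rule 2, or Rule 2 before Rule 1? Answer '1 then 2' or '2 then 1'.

1 then 2

Order 1 then 2:
  1 t-Assibilation: [fuyeweytu] → [fuyeweysu]
  2 Final Vowel Lowering: [fuyeweysu] → [fuyeweyso]
  result: [fuyeweyso]
Order 2 then 1:
  2 Final Vowel Lowering: [fuyeweytu] → [fuyeweyto]
  1 t-Assibilation: no change — [fuyeweyto]
  result: [fuyeweyto]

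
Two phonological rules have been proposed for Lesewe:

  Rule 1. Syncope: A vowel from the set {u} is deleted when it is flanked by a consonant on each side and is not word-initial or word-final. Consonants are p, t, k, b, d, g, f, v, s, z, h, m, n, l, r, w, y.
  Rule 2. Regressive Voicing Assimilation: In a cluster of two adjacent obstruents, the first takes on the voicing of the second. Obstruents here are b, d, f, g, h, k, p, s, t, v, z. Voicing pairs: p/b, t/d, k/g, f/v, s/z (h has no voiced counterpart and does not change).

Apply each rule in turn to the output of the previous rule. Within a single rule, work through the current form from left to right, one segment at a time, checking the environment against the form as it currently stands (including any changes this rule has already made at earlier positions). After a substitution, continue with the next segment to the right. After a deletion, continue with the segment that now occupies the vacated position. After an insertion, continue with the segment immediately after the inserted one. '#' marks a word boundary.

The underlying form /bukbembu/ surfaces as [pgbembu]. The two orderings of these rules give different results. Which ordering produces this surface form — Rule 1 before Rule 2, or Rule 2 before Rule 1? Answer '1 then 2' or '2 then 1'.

1 then 2

Order 1 then 2:
  1 Syncope: [bukbembu] → [bkbembu]
  2 Regressive Voicing Assimilation: [bkbembu] → [pgbembu]
  result: [pgbembu]
Order 2 then 1:
  2 Regressive Voicing Assimilation: [bukbembu] → [bugbembu]
  1 Syncope: [bugbembu] → [bgbembu]
  result: [bgbembu]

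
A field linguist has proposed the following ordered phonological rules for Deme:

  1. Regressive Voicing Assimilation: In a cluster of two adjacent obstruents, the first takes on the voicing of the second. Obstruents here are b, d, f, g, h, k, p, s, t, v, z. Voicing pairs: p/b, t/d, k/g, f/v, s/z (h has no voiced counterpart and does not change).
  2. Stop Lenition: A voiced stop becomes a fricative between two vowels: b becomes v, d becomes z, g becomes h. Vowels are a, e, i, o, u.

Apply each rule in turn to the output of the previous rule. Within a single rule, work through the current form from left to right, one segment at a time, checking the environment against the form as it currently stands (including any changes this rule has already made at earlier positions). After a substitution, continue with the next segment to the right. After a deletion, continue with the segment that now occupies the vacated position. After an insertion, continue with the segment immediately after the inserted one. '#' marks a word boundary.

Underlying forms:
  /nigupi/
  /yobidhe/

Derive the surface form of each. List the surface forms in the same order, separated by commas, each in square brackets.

/nigupi/:
  1 Regressive Voicing Assimilation: no change — [nigupi]
  2 Stop Lenition: [nigupi] → [nihupi]
/yobidhe/:
  1 Regressive Voicing Assimilation: [yobidhe] → [yobithe]
  2 Stop Lenition: [yobithe] → [yovithe]

[nihupi], [yovithe]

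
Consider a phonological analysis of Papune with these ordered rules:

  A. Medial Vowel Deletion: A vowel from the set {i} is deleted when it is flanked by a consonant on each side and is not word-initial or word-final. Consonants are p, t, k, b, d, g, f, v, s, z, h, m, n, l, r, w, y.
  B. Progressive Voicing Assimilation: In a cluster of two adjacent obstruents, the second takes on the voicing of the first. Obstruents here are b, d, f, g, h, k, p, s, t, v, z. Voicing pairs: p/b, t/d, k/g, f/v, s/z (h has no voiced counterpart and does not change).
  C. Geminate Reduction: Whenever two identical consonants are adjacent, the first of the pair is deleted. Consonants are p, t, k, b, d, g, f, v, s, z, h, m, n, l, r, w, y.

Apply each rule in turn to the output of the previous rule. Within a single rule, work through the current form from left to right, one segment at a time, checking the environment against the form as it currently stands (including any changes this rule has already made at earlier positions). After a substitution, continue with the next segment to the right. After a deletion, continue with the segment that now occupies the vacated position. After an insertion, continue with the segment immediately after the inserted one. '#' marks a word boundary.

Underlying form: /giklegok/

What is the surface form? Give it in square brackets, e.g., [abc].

A Medial Vowel Deletion: [giklegok] → [gklegok]
B Progressive Voicing Assimilation: [gklegok] → [gglegok]
C Geminate Reduction: [gglegok] → [glegok]

[glegok]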